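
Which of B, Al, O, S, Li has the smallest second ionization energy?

The second ionization energy removes an electron from the +1 ion. For each element: B⁺ still has 2 valence electrons; Al⁺ still has 2 valence electrons; O⁺ still has 5 valence electrons; S⁺ still has 5 valence electrons; Li⁺ is the bare [He] core.
Core electrons are held far more tightly than valence electrons, so Li tops the IE_2 order.
Valence configurations: B⁺ [He]2s², Al⁺ [Ne]3s², O⁺ [He]2s²2p³, S⁺ [Ne]3s²3p³.
Tabulated IE_2 (kJ/mol): B 2427, Al 1817, O 3388, S 2252, Li 7298.
Hence IE_2: Al < S < B < O < Li.

Al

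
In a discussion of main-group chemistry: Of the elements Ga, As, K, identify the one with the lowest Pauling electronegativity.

Smaller atoms with higher effective nuclear charge are more electronegative.
All lie in period 4, so electronegativity increases left to right.
The lowest Pauling electronegativity among these belongs to K.

K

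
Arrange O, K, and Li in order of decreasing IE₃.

Li, O, K

Consider each +2 ion: O²⁺ still has 4 valence electrons; K²⁺ is already 1 electron into the core; Li²⁺ is already 1 electron into the core.
Usually core removal costs more than valence removal, but here the competition is close: a tightly held n=2 valence electron can cost more to remove than an n=3 core electron, so the actual values have to decide it.
The numbers (kJ/mol): O 5300, K 4420, Li 11815.
So the third ionization energies run K < O < Li.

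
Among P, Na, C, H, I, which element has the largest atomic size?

H is in period 1, group 1; C is in period 2, group 14; Na is in period 3, group 1; P is in period 3, group 15; I is in period 5, group 17.
Atomic radius shrinks across a period as nuclear charge pulls the same shell inward, and grows down a group as new shells are added.
Neither a single period nor a single group — weigh both effects.
C > H: period and group pull opposite ways; the down-group shift dominates (75 vs 32 pm).
P > C: period and group pull opposite ways; the down-group shift dominates (111 vs 75 pm).
I > P: the two effects oppose for this pair; the down-group effect wins (133 vs 111 pm).
Na > I: the two effects oppose for this pair; the across-period effect wins (155 vs 133 pm).
For reference (pm): H 32, C 75, Na 155, P 111, I 133.
The largest atomic size among these belongs to Na.

Na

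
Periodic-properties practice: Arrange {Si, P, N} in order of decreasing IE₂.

N > P > Si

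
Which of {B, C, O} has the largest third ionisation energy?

Consider each +2 ion: B²⁺ still has 1 valence electron; C²⁺ still has 2 valence electrons; O²⁺ still has 4 valence electrons.
All are still removing valence electrons, so compare the +2 ions as you would atoms: IE_3 generally rises across a period (higher Z_eff) and falls down a group (larger shell), subject to the usual subshell exceptions.
Valence configurations: B²⁺ [He]2s¹, C²⁺ [He]2s², O²⁺ [He]2s²2p².
The numbers (kJ/mol): B 3660, C 4620, O 5300.
So the third ionization energies run B < C < O.

O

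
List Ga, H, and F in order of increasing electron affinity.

Ga < H < F

H is in period 1, group 1; F is in period 2, group 17; Ga is in period 4, group 13.
Atoms with high Z_eff and room in the valence shell (especially the halogens) have the most exothermic electron affinities.
Here both period and group differ, so the two effects have to be weighed against each other.
H > Ga: the two effects oppose for this pair; the down-group effect wins (73 vs 29 kJ/mol).
F > H: the two effects oppose for this pair; the across-period effect wins (328 vs 73 kJ/mol).
Approximate values (kJ/mol): H 73, F 328, Ga 29.
So from lowest to highest: Ga < H < F.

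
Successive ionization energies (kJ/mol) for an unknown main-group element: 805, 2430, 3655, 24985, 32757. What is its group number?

Group 13

Look for the largest jump between consecutive ionization energies: IE4/IE3 ≈ 6.8, far larger than any earlier ratio.
That jump marks the point where a core electron is being removed. So the atom has 3 valence electrons.
A main-group element with 3 valence electrons is in group 13.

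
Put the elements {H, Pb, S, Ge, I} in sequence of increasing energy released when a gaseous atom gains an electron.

EA tends to increase across a period and decrease down a group, though the pattern is less regular than for IE or radius.
These span different periods and groups, so the two trends combine.
H > Pb: period and group pull opposite ways; the down-group shift dominates (73 vs 35 kJ/mol).
Ge > H: the two effects oppose for this pair; the across-period effect wins (119 vs 73 kJ/mol).
S > Ge: relative to Ge, both the across-period and down-group shifts push S's electron affinity up.
I > S: period and group pull opposite ways; the across-period shift dominates (295 vs 200 kJ/mol).
For reference (kJ/mol): H 73, S 200, Ge 119, I 295, Pb 35.
So from lowest to highest: Pb < H < Ge < S < I.

Pb < H < Ge < S < I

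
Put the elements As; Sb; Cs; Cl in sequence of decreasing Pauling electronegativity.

Cl is in period 3, group 17; As is in period 4, group 15; Sb is in period 5, group 15; Cs is in period 6, group 1.
Electronegativity increases across a period and decreases down a group, tracking effective nuclear charge and atomic size.
Here both period and group differ, so the two effects have to be weighed against each other.
Sb > Cs: relative to Cs, both the across-period and down-group shifts push Sb's electronegativity up.
As > Sb: As sits above Sb in group 15, so the down-group effect alone puts As higher.
Cl > As: both effects reinforce here, so Cl is clearly the higher of the two.
For reference (Pauling): Cl 3.16, As 2.18, Sb 2.05, Cs 0.79.
So from highest to lowest: Cl > As > Sb > Cs.

Cl > As > Sb > Cs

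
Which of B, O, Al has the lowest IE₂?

After 1 electron has been removed, what remains? B⁺ still has 2 valence electrons; O⁺ still has 5 valence electrons; Al⁺ still has 2 valence electrons.
All are still removing valence electrons, so compare the +1 ions as you would atoms: IE_2 generally rises across a period (higher Z_eff) and falls down a group (larger shell), subject to the usual subshell exceptions.
Valence configurations: B⁺ [He]2s², O⁺ [He]2s²2p³, Al⁺ [Ne]3s².
Tabulated IE_2 (kJ/mol): B 2427, O 3388, Al 1817.
Overall IE_2 order: Al < B < O.

Al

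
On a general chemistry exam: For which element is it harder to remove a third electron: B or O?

O

After 2 electrons have been removed, what remains? B²⁺ still has 1 valence electron; O²⁺ still has 4 valence electrons.
All are still removing valence electrons, so compare the +2 ions as you would atoms: IE_3 generally rises across a period (higher Z_eff) and falls down a group (larger shell), subject to the usual subshell exceptions.
Valence configurations: B²⁺ [He]2s¹, O²⁺ [He]2s²2p².
The numbers (kJ/mol): B 3660, O 5300.
Overall IE_3 order: B < O.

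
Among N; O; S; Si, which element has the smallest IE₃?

Si

The third ionization energy removes an electron from the +2 ion. For each element: N²⁺ still has 3 valence electrons; O²⁺ still has 4 valence electrons; S²⁺ still has 4 valence electrons; Si²⁺ still has 2 valence electrons.
All are still removing valence electrons, so compare the +2 ions as you would atoms: IE_3 generally rises across a period (higher Z_eff) and falls down a group (larger shell), subject to the usual subshell exceptions.
Valence configurations: N²⁺ [He]2s²2p¹, O²⁺ [He]2s²2p², S²⁺ [Ne]3s²3p², Si²⁺ [Ne]3s².
The numbers (kJ/mol): N 4578, O 5300, S 3357, Si 3232.
Hence IE_3: Si < S < N < O.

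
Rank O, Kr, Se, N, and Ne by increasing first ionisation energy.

Se < O < Kr < N < Ne

N is in period 2, group 15; O is in period 2, group 16; Ne is in period 2, group 18; Se is in period 4, group 16; Kr is in period 4, group 18.
IE₁ increases left→right with effective nuclear charge and decreases top→bottom as the valence shell moves farther out.
These span different periods and groups, so the two trends combine.
O > Se: they share group 16; the group trend gives O the larger value.
Kr > O: period and group pull opposite ways; the across-period shift dominates (1351 vs 1314 kJ/mol).
N > Kr: the two effects oppose for this pair; the down-group effect wins (1402 vs 1351 kJ/mol).
Ne > N: both are in period 2; the period trend gives Ne the larger value.
Note the exception: N has a higher first ionization energy than O, contrary to the simple trend — pairing an electron in O's 2p⁴ costs repulsion energy, so O ionizes more easily than half-filled N (2p³).
Approximate values (kJ/mol): N 1402, O 1314, Ne 2081, Se 941, Kr 1351.
So from lowest to highest: Se < O < Kr < N < Ne.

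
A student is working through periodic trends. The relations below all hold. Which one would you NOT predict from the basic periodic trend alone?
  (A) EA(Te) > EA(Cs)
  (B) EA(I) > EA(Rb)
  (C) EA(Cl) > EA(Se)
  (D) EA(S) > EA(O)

(D)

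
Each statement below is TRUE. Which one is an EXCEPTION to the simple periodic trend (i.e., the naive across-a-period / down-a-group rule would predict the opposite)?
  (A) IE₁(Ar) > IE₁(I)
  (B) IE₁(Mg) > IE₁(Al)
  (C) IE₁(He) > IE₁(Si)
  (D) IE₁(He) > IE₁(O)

The general trend: first ionisation energy increases across a period and decreases down a group.
(A) Ar (period 3, group 18) vs I (period 5, group 17): the stated order agrees with the simple trend.
(B) Mg (period 3, group 2) vs Al (period 3, group 13): the stated order contradicts the simple trend.
(C) He (period 1, group 18) vs Si (period 3, group 14): the stated order agrees with the simple trend.
(D) He (period 1, group 18) vs O (period 2, group 16): the stated order agrees with the simple trend.
The exception is (B): Al's single 3p electron is easier to remove than one from Mg's filled 3s².

(B)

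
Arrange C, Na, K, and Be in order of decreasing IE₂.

Consider each +1 ion: C⁺ still has 3 valence electrons; Na⁺ is the bare [Ne] core; K⁺ is the bare [Ar] core; Be⁺ still has 1 valence electron.
Breaking into a closed-shell core is much more expensive than removing a leftover valence electron — K and Na have the largest IE_2 here.
Valence configurations: C⁺ [He]2s²2p¹, Be⁺ [He]2s¹.
The numbers (kJ/mol): C 2353, Na 4562, K 3052, Be 1757.
So the second ionization energies run Be < C < K < Na.

Na, K, C, Be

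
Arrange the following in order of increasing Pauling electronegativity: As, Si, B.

Si, B, As

Electronegativity increases across a period and decreases down a group, tracking effective nuclear charge and atomic size.
A diagonal step moves right (one effect) and down (the opposite effect) at once.
B > Si: the two effects oppose for this pair; the down-group effect wins (2.04 vs 1.90).
As > B: period and group pull opposite ways; the across-period shift dominates (2.18 vs 2.04).
For reference (Pauling): B 2.04, Si 1.90, As 2.18.
So from lowest to highest: Si < B < As.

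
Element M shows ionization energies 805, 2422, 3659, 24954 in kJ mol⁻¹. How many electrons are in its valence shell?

3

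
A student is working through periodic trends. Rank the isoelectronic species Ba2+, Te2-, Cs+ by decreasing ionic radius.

Te2- > Cs+ > Ba2+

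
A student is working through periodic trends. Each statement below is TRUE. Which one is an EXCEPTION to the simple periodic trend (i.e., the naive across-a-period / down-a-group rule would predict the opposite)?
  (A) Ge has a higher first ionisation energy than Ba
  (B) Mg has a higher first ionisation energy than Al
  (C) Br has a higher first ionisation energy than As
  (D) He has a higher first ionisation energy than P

The general trend: first ionisation energy increases across a period and decreases down a group.
(A) Ge (period 4, group 14) vs Ba (period 6, group 2): the stated order agrees with the simple trend.
(B) Mg (period 3, group 2) vs Al (period 3, group 13): the stated order contradicts the simple trend.
(C) Br (period 4, group 17) vs As (period 4, group 15): the stated order agrees with the simple trend.
(D) He (period 1, group 18) vs P (period 3, group 15): the stated order agrees with the simple trend.
The exception is (B): Al's single 3p electron is easier to remove than one from Mg's filled 3s².

(B)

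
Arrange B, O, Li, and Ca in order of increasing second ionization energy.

Ca, B, O, Li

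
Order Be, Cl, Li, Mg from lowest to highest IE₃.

Consider each +2 ion: Be²⁺ is the bare [He] core; Cl²⁺ still has 5 valence electrons; Li²⁺ is already 1 electron into the core; Mg²⁺ is the bare [Ne] core.
Pulling an electron out of a noble-gas core costs far more than removing a remaining valence electron, so Mg, Li and Be sit at the high end of IE_3.
The numbers (kJ/mol): Be 14849, Cl 3822, Li 11815, Mg 7733.
Putting it together, IE_3: Cl < Mg < Li < Be.

Cl < Mg < Li < Be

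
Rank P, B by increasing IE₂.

P < B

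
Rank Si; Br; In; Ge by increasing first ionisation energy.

In, Ge, Si, Br

Si is in period 3, group 14; Ge is in period 4, group 14; Br is in period 4, group 17; In is in period 5, group 13.
IE₁ increases left→right with effective nuclear charge and decreases top→bottom as the valence shell moves farther out.
Neither a single period nor a single group — weigh both effects.
Ge > In: relative to In, both the across-period and down-group shifts push Ge's first ionization energy up.
Si > Ge: Si sits above Ge in group 14, so the down-group effect alone puts Si higher.
Br > Si: the two effects oppose for this pair; the across-period effect wins (1140 vs 786 kJ/mol).
Tabulated first ionization energy (kJ/mol): Si 786, Ge 762, Br 1140, In 558.
So from lowest to highest: In < Ge < Si < Br.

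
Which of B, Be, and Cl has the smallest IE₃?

IE_3 is the cost of taking one more electron from the +2 cation: B²⁺ still has 1 valence electron; Be²⁺ is the bare [He] core; Cl²⁺ still has 5 valence electrons.
Pulling an electron out of a noble-gas core costs far more than removing a remaining valence electron, so Be sits at the high end of IE_3.
Valence configurations: B²⁺ [He]2s¹, Cl²⁺ [Ne]3s²3p³.
The numbers (kJ/mol): B 3660, Be 14849, Cl 3822.
So the third ionization energies run B < Cl < Be.

B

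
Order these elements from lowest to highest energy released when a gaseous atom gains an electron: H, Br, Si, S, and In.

H is in period 1, group 1; Si is in period 3, group 14; S is in period 3, group 16; Br is in period 4, group 17; In is in period 5, group 13.
EA tends to increase across a period and decrease down a group, though the pattern is less regular than for IE or radius.
These span different periods and groups, so the two trends combine.
H > In: the two effects oppose for this pair; the down-group effect wins (73 vs 29 kJ/mol).
Si > H: period and group pull opposite ways; the across-period shift dominates (134 vs 73 kJ/mol).
S > Si: S lies to the right of Si in period 3, so the across-period effect alone puts S higher.
Br > S: the two effects oppose for this pair; the across-period effect wins (325 vs 200 kJ/mol).
Tabulated electron affinity (kJ/mol): H 73, Si 134, S 200, Br 325, In 29.
So from lowest to highest: In < H < Si < S < Br.

In, H, Si, S, Br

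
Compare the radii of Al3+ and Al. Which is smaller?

Al3+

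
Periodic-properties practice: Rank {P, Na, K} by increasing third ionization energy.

P < K < Na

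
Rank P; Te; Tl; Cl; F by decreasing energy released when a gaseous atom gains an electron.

Cl, F, Te, P, Tl

Electron affinity generally becomes more exothermic across a period toward the halogens and less exothermic down a group.
Neither a single period nor a single group — weigh both effects.
P > Tl: relative to Tl, both the across-period and down-group shifts push P's electron affinity up.
Te > P: period and group pull opposite ways; the across-period shift dominates (190 vs 72 kJ/mol).
F > Te: both effects reinforce here, so F is clearly the higher of the two.
Cl > F: this pair runs against the simple trend — see the exception note.
Note the exception: Cl has a higher electron affinity than F, contrary to the simple trend — F's small 2p subshell makes the incoming electron feel strong e⁻–e⁻ repulsion, so Cl actually releases more energy on gaining an electron.
Approximate values (kJ/mol): F 328, P 72, Cl 349, Te 190, Tl 19.
So from highest to lowest: Cl > F > Te > P > Tl.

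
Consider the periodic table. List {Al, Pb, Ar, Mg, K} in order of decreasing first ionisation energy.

IE₁ increases left→right with effective nuclear charge and decreases top→bottom as the valence shell moves farther out.
These span different periods and groups, so the two trends combine.
Al > K: relative to K, both the across-period and down-group shifts push Al's first ionization energy up.
Pb > Al: the two effects oppose for this pair; the across-period effect wins (716 vs 578 kJ/mol).
Mg > Pb: period and group pull opposite ways; the down-group shift dominates (738 vs 716 kJ/mol).
Ar > Mg: Ar lies to the right of Mg in period 3, so the across-period effect alone puts Ar higher.
Note the exception: Mg has a higher first ionization energy than Al, contrary to the simple trend — Al's single 3p electron is easier to remove than one from Mg's filled 3s².
Tabulated first ionization energy (kJ/mol): Mg 738, Al 578, Ar 1521, K 419, Pb 716.
So from highest to lowest: Ar > Mg > Pb > Al > K.

Ar > Mg > Pb > Al > K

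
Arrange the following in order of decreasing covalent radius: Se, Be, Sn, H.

H is in period 1, group 1; Be is in period 2, group 2; Se is in period 4, group 16; Sn is in period 5, group 14.
Radius decreases left→right (rising Z_eff, same n) and increases top→bottom (higher n).
Here both period and group differ, so the two effects have to be weighed against each other.
Be > H: period and group pull opposite ways; the down-group shift dominates (102 vs 32 pm).
Se > Be: the two effects oppose for this pair; the down-group effect wins (116 vs 102 pm).
Sn > Se: both effects reinforce here, so Sn is clearly the larger of the two.
For reference (pm): H 32, Be 102, Se 116, Sn 140.
So from largest to smallest: Sn > Se > Be > H.

Sn > Se > Be > H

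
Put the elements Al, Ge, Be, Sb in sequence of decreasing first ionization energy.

Be, Sb, Ge, Al

Across a period the outer electron is held more tightly (higher IE₁); down a group it sits in a higher shell, more shielded, and comes off more easily.
These sit on a diagonal, where the across-period and down-group effects partly cancel.
Ge > Al: period and group pull opposite ways; the across-period shift dominates (762 vs 578 kJ/mol).
Sb > Ge: the two effects oppose for this pair; the across-period effect wins (831 vs 762 kJ/mol).
Be > Sb: period and group pull opposite ways; the down-group shift dominates (900 vs 831 kJ/mol).
For reference (kJ/mol): Be 900, Al 578, Ge 762, Sb 831.
So from highest to lowest: Be > Sb > Ge > Al.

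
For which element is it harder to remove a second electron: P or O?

After 1 electron has been removed, what remains? P⁺ still has 4 valence electrons; O⁺ still has 5 valence electrons.
All are still removing valence electrons, so compare the +1 ions as you would atoms: IE_2 generally rises across a period (higher Z_eff) and falls down a group (larger shell), subject to the usual subshell exceptions.
Valence configurations: P⁺ [Ne]3s²3p², O⁺ [He]2s²2p³.
Tabulated IE_2 (kJ/mol): P 1907, O 3388.
So the second ionization energies run P < O.

O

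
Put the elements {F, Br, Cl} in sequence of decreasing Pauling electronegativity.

F is in period 2, group 17; Cl is in period 3, group 17; Br is in period 4, group 17.
Atoms toward the upper right of the periodic table pull bonding electrons most strongly.
All are in group 17, so electronegativity increases up the group.
So from highest to lowest: F > Cl > Br.

F, Cl, Br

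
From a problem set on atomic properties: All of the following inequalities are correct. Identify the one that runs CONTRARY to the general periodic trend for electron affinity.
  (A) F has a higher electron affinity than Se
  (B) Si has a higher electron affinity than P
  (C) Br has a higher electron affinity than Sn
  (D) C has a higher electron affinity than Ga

The general trend: electron affinity increases across a period and decreases down a group.
(A) F (period 2, group 17) vs Se (period 4, group 16): the stated order agrees with the simple trend.
(B) Si (period 3, group 14) vs P (period 3, group 15): the stated order contradicts the simple trend.
(C) Br (period 4, group 17) vs Sn (period 5, group 14): the stated order agrees with the simple trend.
(D) C (period 2, group 14) vs Ga (period 4, group 13): the stated order agrees with the simple trend.
The exception is (B): adding an electron to P's half-filled 3p³ is unfavourable, so Si (3p²) has the more exothermic EA.

(B)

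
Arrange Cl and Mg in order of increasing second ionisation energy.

Consider each +1 ion: Cl⁺ still has 6 valence electrons; Mg⁺ still has 1 valence electron.
All are still removing valence electrons, so compare the +1 ions as you would atoms: IE_2 generally rises across a period (higher Z_eff) and falls down a group (larger shell), subject to the usual subshell exceptions.
Valence configurations: Cl⁺ [Ne]3s²3p⁴, Mg⁺ [Ne]3s¹.
The numbers (kJ/mol): Cl 2298, Mg 1451.
Overall IE_2 order: Mg < Cl.

Mg < Cl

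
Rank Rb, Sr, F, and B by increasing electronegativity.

Smaller atoms with higher effective nuclear charge are more electronegative.
These span different periods and groups, so the two trends combine.
Sr > Rb: both are in period 5; the period trend gives Sr the larger value.
B > Sr: relative to Sr, both the across-period and down-group shifts push B's electronegativity up.
F > B: both are in period 2; the period trend gives F the larger value.
For reference (Pauling): B 2.04, F 3.98, Rb 0.82, Sr 0.95.
So from lowest to highest: Rb < Sr < B < F.

Rb < Sr < B < F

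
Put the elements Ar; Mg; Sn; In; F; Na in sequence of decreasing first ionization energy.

F > Ar > Mg > Sn > In > Na

F is in period 2, group 17; Na is in period 3, group 1; Mg is in period 3, group 2; Ar is in period 3, group 18; In is in period 5, group 13; Sn is in period 5, group 14.
Removing the outermost electron gets harder across a period and easier down a group.
Neither a single period nor a single group — weigh both effects.
In > Na: the two effects oppose for this pair; the across-period effect wins (558 vs 496 kJ/mol).
Sn > In: Sn lies to the right of In in period 5, so the across-period effect alone puts Sn higher.
Mg > Sn: the two effects oppose for this pair; the down-group effect wins (738 vs 709 kJ/mol).
Ar > Mg: Ar lies to the right of Mg in period 3, so the across-period effect alone puts Ar higher.
F > Ar: period and group pull opposite ways; the down-group shift dominates (1681 vs 1521 kJ/mol).
Approximate values (kJ/mol): F 1681, Na 496, Mg 738, Ar 1521, In 558, Sn 709.
So from highest to lowest: F > Ar > Mg > Sn > In > Na.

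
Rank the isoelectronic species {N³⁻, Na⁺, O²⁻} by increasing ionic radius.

Na⁺ < O²⁻ < N³⁻

All of these have 10 electrons, so size is governed by nuclear charge alone: the more protons, the stronger the pull on the same electron cloud, and the smaller the ion.
Nuclear charges: Na⁺ (Z=11), O²⁻ (Z=8), N³⁻ (Z=7).
Smallest to largest: Na⁺ < O²⁻ < N³⁻.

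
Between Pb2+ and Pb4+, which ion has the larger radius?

Both ions have Z = 82 protons, but Pb4+ has lost more electrons, so its remaining electrons feel a larger effective nuclear charge per electron and are pulled in more tightly.
Higher positive charge → smaller ion, so Pb2+ > Pb4+.

Pb2+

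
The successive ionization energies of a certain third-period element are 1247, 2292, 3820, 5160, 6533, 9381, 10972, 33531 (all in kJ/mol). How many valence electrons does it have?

7

Look for the largest jump between consecutive ionization energies: IE8/IE7 ≈ 3.1, far larger than any earlier ratio.
That jump marks the point where a core electron is being removed. So the atom has 7 valence electrons.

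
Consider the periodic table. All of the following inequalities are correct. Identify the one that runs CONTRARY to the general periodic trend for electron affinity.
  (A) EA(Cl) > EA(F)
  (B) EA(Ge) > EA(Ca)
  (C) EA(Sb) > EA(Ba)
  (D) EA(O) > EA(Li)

(A)

The general trend: electron affinity increases across a period and decreases down a group.
(A) Cl (period 3, group 17) vs F (period 2, group 17): the stated order contradicts the simple trend.
(B) Ge (period 4, group 14) vs Ca (period 4, group 2): the stated order agrees with the simple trend.
(C) Sb (period 5, group 15) vs Ba (period 6, group 2): the stated order agrees with the simple trend.
(D) O (period 2, group 16) vs Li (period 2, group 1): the stated order agrees with the simple trend.
The exception is (A): F's small 2p subshell makes the incoming electron feel strong e⁻–e⁻ repulsion, so Cl actually releases more energy on gaining an electron.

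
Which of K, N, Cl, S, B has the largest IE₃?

IE_3 is the cost of taking one more electron from the +2 cation: K²⁺ is already 1 electron into the core; N²⁺ still has 3 valence electrons; Cl²⁺ still has 5 valence electrons; S²⁺ still has 4 valence electrons; B²⁺ still has 1 valence electron.
Usually core removal costs more than valence removal, but here the competition is close: a tightly held n=2 valence electron can cost more to remove than an n=3 core electron, so the actual values have to decide it.
Valence configurations: N²⁺ [He]2s²2p¹, Cl²⁺ [Ne]3s²3p³, S²⁺ [Ne]3s²3p², B²⁺ [He]2s¹.
Approximate IE_3 values (kJ/mol): K 4420, N 4578, Cl 3822, S 3357, B 3660.
Hence IE_3: S < B < Cl < K < N.

N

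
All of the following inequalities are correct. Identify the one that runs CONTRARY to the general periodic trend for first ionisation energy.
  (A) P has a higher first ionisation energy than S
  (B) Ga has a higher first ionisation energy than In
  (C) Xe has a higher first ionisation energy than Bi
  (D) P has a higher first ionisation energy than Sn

(A)

The general trend: first ionisation energy increases across a period and decreases down a group.
(A) P (period 3, group 15) vs S (period 3, group 16): the stated order contradicts the simple trend.
(B) Ga (period 4, group 13) vs In (period 5, group 13): the stated order agrees with the simple trend.
(C) Xe (period 5, group 18) vs Bi (period 6, group 15): the stated order agrees with the simple trend.
(D) P (period 3, group 15) vs Sn (period 5, group 14): the stated order agrees with the simple trend.
The exception is (A): S (3p⁴) ionizes more easily than half-filled P (3p³) because the paired 3p electron in S is pushed out by e⁻–e⁻ repulsion.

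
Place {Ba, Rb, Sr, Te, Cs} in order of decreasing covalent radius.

Rb is in period 5, group 1; Sr is in period 5, group 2; Te is in period 5, group 16; Cs is in period 6, group 1; Ba is in period 6, group 2.
Atomic radius shrinks across a period as nuclear charge pulls the same shell inward, and grows down a group as new shells are added.
Here both period and group differ, so the two effects have to be weighed against each other.
Sr > Te: both are in period 5; the period trend gives Sr the larger value.
Ba > Sr: they share group 2; the group trend gives Ba the larger value.
Rb > Ba: period and group pull opposite ways; the across-period shift dominates (210 vs 196 pm).
Cs > Rb: they share group 1; the group trend gives Cs the larger value.
Tabulated atomic radius (pm): Rb 210, Sr 185, Te 136, Cs 232, Ba 196.
So from largest to smallest: Cs > Rb > Ba > Sr > Te.

Cs > Rb > Ba > Sr > Te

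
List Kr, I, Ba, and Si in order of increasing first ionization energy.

Ba, Si, I, Kr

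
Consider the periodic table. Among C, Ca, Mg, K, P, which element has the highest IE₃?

The third ionization energy removes an electron from the +2 ion. For each element: C²⁺ still has 2 valence electrons; Ca²⁺ is the bare [Ar] core; Mg²⁺ is the bare [Ne] core; K²⁺ is already 1 electron into the core; P²⁺ still has 3 valence electrons.
Usually core removal costs more than valence removal, but here the competition is close: a tightly held n=2 valence electron can cost more to remove than an n=3 core electron, so the actual values have to decide it.
Valence configurations: C²⁺ [He]2s², P²⁺ [Ne]3s²3p¹.
Approximate IE_3 values (kJ/mol): C 4620, Ca 4912, Mg 7733, K 4420, P 2914.
Putting it together, IE_3: P < K < C < Ca < Mg.

Mg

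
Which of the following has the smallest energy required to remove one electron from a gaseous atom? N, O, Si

Si

N is in period 2, group 15; O is in period 2, group 16; Si is in period 3, group 14.
First ionization energy rises across a period (greater Z_eff holds electrons more tightly) and falls down a group (valence electrons are farther from the nucleus).
Here both period and group differ, so the two effects have to be weighed against each other.
O > Si: both effects reinforce here, so O is clearly the higher of the two.
N > O: this pair runs against the simple trend — see the exception note.
Note the exception: N has a higher first ionization energy than O, contrary to the simple trend — pairing an electron in O's 2p⁴ costs repulsion energy, so O ionizes more easily than half-filled N (2p³).
For reference (kJ/mol): N 1402, O 1314, Si 786.
The smallest energy required to remove one electron from a gaseous atom among these belongs to Si.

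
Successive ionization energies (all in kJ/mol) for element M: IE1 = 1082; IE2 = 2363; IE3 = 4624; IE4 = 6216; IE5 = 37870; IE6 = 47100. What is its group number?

Group 14

Look for the largest jump between consecutive ionization energies: IE5/IE4 ≈ 6.1, far larger than any earlier ratio.
That jump marks the point where a core electron is being removed. So the atom has 4 valence electrons.
A main-group element with 4 valence electrons is in group 14.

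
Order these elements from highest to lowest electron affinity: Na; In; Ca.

Na is in period 3, group 1; Ca is in period 4, group 2; In is in period 5, group 13.
EA tends to increase across a period and decrease down a group, though the pattern is less regular than for IE or radius.
These sit on a diagonal, where the across-period and down-group effects partly cancel.
In > Ca: period and group pull opposite ways; the across-period shift dominates (29 vs 2 kJ/mol).
Na > In: the two effects oppose for this pair; the down-group effect wins (53 vs 29 kJ/mol).
Tabulated electron affinity (kJ/mol): Na 53, Ca 2, In 29.
So from highest to lowest: Na > In > Ca.

Na > In > Ca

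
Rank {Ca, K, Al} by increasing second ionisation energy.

Ca < Al < K

The second ionization energy removes an electron from the +1 ion. For each element: Ca⁺ still has 1 valence electron; K⁺ is the bare [Ar] core; Al⁺ still has 2 valence electrons.
Breaking into a closed-shell core is much more expensive than removing a leftover valence electron — K has the largest IE_2 here.
Valence configurations: Ca⁺ [Ar]4s¹, Al⁺ [Ne]3s².
The numbers (kJ/mol): Ca 1145, K 3052, Al 1817.
Hence IE_2: Ca < Al < K.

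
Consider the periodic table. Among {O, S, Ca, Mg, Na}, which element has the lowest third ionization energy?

The third ionization energy removes an electron from the +2 ion. For each element: O²⁺ still has 4 valence electrons; S²⁺ still has 4 valence electrons; Ca²⁺ is the bare [Ar] core; Mg²⁺ is the bare [Ne] core; Na²⁺ is already 1 electron into the core.
Usually core removal costs more than valence removal, but here the competition is close: a tightly held n=2 valence electron can cost more to remove than an n=3 core electron, so the actual values have to decide it.
Valence configurations: O²⁺ [He]2s²2p², S²⁺ [Ne]3s²3p².
The numbers (kJ/mol): O 5300, S 3357, Ca 4912, Mg 7733, Na 6910.
So the third ionization energies run S < Ca < O < Na < Mg.

S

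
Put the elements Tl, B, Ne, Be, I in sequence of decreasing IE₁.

Be is in period 2, group 2; B is in period 2, group 13; Ne is in period 2, group 18; I is in period 5, group 17; Tl is in period 6, group 13.
Across a period the outer electron is held more tightly (higher IE₁); down a group it sits in a higher shell, more shielded, and comes off more easily.
These span different periods and groups, so the two trends combine.
B > Tl: B sits above Tl in group 13, so the down-group effect alone puts B higher.
Be > B: this pair runs against the simple trend — see the exception note.
I > Be: period and group pull opposite ways; the across-period shift dominates (1008 vs 900 kJ/mol).
Ne > I: relative to I, both the across-period and down-group shifts push Ne's first ionization energy up.
Note the exception: Be has a higher first ionization energy than B, contrary to the simple trend — removing B's lone 2p electron is easier than breaking Be's filled 2s².
For reference (kJ/mol): Be 900, B 801, Ne 2081, I 1008, Tl 589.
So from highest to lowest: Ne > I > Be > B > Tl.

Ne, I, Be, B, Tl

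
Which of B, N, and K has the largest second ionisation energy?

K

The second ionization energy removes an electron from the +1 ion. For each element: B⁺ still has 2 valence electrons; N⁺ still has 4 valence electrons; K⁺ is the bare [Ar] core.
Core electrons are held far more tightly than valence electrons, so K tops the IE_2 order.
Valence configurations: B⁺ [He]2s², N⁺ [He]2s²2p².
Approximate IE_2 values (kJ/mol): B 2427, N 2856, K 3052.
Hence IE_2: B < N < K.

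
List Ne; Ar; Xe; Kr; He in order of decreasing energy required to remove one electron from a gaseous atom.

He is in period 1, group 18; Ne is in period 2, group 18; Ar is in period 3, group 18; Kr is in period 4, group 18; Xe is in period 5, group 18.
Across a period the outer electron is held more tightly (higher IE₁); down a group it sits in a higher shell, more shielded, and comes off more easily.
All are in group 18, so first ionization energy increases up the group.
So from highest to lowest: He > Ne > Ar > Kr > Xe.

He > Ne > Ar > Kr > Xe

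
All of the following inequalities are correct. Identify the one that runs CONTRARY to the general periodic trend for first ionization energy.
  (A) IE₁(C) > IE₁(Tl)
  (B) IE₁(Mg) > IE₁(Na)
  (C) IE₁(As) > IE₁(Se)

(C)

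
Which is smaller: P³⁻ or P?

Forming P³⁻ adds 3 electrons to P. More electron–electron repulsion in the same shell, with unchanged nuclear charge, lets the cloud expand.
An anion is larger than its parent atom: P³⁻ > P.

P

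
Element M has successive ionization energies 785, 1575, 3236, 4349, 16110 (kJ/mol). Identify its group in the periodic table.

Group 14

Look for the largest jump between consecutive ionization energies: IE5/IE4 ≈ 3.7, far larger than any earlier ratio.
That jump marks the point where a core electron is being removed. So the atom has 4 valence electrons.
A main-group element with 4 valence electrons is in group 14.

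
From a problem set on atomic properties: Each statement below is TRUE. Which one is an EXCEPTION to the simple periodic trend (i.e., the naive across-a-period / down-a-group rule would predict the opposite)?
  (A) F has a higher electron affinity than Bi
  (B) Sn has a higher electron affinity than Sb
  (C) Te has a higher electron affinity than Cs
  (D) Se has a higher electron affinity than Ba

The general trend: electron affinity increases across a period and decreases down a group.
(A) F (period 2, group 17) vs Bi (period 6, group 15): the stated order agrees with the simple trend.
(B) Sn (period 5, group 14) vs Sb (period 5, group 15): the stated order contradicts the simple trend.
(C) Te (period 5, group 16) vs Cs (period 6, group 1): the stated order agrees with the simple trend.
(D) Se (period 4, group 16) vs Ba (period 6, group 2): the stated order agrees with the simple trend.
The exception is (B): adding an electron to Sb's half-filled 5p³ is unfavourable, so Sn has the more exothermic EA.

(B)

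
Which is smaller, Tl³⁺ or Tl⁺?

Both ions have Z = 81 protons, but Tl³⁺ has lost more electrons, so its remaining electrons feel a larger effective nuclear charge per electron and are pulled in more tightly.
Higher positive charge → smaller ion, so Tl⁺ > Tl³⁺.

Tl³⁺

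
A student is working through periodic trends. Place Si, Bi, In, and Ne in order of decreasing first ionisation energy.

Ne > Si > Bi > In

Ne is in period 2, group 18; Si is in period 3, group 14; In is in period 5, group 13; Bi is in period 6, group 15.
First ionization energy rises across a period (greater Z_eff holds electrons more tightly) and falls down a group (valence electrons are farther from the nucleus).
Here both period and group differ, so the two effects have to be weighed against each other.
Bi > In: period and group pull opposite ways; the across-period shift dominates (703 vs 558 kJ/mol).
Si > Bi: period and group pull opposite ways; the down-group shift dominates (786 vs 703 kJ/mol).
Ne > Si: both effects reinforce here, so Ne is clearly the higher of the two.
Approximate values (kJ/mol): Ne 2081, Si 786, In 558, Bi 703.
So from highest to lowest: Ne > Si > Bi > In.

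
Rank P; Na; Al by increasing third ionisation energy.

Consider each +2 ion: P²⁺ still has 3 valence electrons; Na²⁺ is already 1 electron into the core; Al²⁺ still has 1 valence electron.
Core electrons are held far more tightly than valence electrons, so Na tops the IE_3 order.
Valence configurations: P²⁺ [Ne]3s²3p¹, Al²⁺ [Ne]3s¹.
Approximate IE_3 values (kJ/mol): P 2914, Na 6910, Al 2745.
Hence IE_3: Al < P < Na.

Al < P < Na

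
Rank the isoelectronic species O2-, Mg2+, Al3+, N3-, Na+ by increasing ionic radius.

Al3+ < Mg2+ < Na+ < O2- < N3-

All of these have 10 electrons, so size is governed by nuclear charge alone: the more protons, the stronger the pull on the same electron cloud, and the smaller the ion.
Nuclear charges: Al3+ (Z=13), Mg2+ (Z=12), Na+ (Z=11), O2- (Z=8), N3- (Z=7).
Smallest to largest: Al3+ < Mg2+ < Na+ < O2- < N3-.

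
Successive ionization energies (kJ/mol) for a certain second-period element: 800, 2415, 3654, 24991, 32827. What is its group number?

Group 13

Look for the largest jump between consecutive ionization energies: IE4/IE3 ≈ 6.8, far larger than any earlier ratio.
That jump marks the point where a core electron is being removed. So the atom has 3 valence electrons.
A main-group element with 3 valence electrons is in group 13.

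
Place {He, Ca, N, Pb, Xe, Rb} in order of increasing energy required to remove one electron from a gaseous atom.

Rb, Ca, Pb, Xe, N, He

He is in period 1, group 18; N is in period 2, group 15; Ca is in period 4, group 2; Rb is in period 5, group 1; Xe is in period 5, group 18; Pb is in period 6, group 14.
IE₁ increases left→right with effective nuclear charge and decreases top→bottom as the valence shell moves farther out.
Here both period and group differ, so the two effects have to be weighed against each other.
Ca > Rb: relative to Rb, both the across-period and down-group shifts push Ca's first ionization energy up.
Pb > Ca: period and group pull opposite ways; the across-period shift dominates (716 vs 590 kJ/mol).
Xe > Pb: relative to Pb, both the across-period and down-group shifts push Xe's first ionization energy up.
N > Xe: period and group pull opposite ways; the down-group shift dominates (1402 vs 1170 kJ/mol).
He > N: both effects reinforce here, so He is clearly the higher of the two.
Approximate values (kJ/mol): He 2372, N 1402, Ca 590, Rb 403, Xe 1170, Pb 716.
So from lowest to highest: Rb < Ca < Pb < Xe < N < He.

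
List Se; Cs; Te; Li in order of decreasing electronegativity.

Li is in period 2, group 1; Se is in period 4, group 16; Te is in period 5, group 16; Cs is in period 6, group 1.
EN rises left→right (higher Z_eff, smaller atoms) and falls top→bottom (larger, more shielded atoms).
Neither a single period nor a single group — weigh both effects.
Li > Cs: they share group 1; the group trend gives Li the larger value.
Te > Li: period and group pull opposite ways; the across-period shift dominates (2.10 vs 0.98).
Se > Te: Se sits above Te in group 16, so the down-group effect alone puts Se higher.
Approximate values (Pauling): Li 0.98, Se 2.55, Te 2.10, Cs 0.79.
So from highest to lowest: Se > Te > Li > Cs.

Se, Te, Li, Cs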